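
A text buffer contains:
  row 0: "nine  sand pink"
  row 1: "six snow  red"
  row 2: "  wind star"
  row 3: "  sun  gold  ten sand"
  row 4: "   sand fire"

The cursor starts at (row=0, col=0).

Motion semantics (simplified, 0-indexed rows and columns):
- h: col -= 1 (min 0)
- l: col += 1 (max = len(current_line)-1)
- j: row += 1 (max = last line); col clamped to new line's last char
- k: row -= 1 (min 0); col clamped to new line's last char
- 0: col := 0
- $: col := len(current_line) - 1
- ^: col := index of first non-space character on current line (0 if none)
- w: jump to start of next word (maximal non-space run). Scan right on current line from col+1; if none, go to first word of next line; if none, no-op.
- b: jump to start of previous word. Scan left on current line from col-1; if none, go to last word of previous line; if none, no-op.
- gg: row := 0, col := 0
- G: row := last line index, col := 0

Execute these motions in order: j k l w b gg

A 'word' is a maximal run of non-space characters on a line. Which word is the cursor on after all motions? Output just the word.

Answer: nine

Derivation:
After 1 (j): row=1 col=0 char='s'
After 2 (k): row=0 col=0 char='n'
After 3 (l): row=0 col=1 char='i'
After 4 (w): row=0 col=6 char='s'
After 5 (b): row=0 col=0 char='n'
After 6 (gg): row=0 col=0 char='n'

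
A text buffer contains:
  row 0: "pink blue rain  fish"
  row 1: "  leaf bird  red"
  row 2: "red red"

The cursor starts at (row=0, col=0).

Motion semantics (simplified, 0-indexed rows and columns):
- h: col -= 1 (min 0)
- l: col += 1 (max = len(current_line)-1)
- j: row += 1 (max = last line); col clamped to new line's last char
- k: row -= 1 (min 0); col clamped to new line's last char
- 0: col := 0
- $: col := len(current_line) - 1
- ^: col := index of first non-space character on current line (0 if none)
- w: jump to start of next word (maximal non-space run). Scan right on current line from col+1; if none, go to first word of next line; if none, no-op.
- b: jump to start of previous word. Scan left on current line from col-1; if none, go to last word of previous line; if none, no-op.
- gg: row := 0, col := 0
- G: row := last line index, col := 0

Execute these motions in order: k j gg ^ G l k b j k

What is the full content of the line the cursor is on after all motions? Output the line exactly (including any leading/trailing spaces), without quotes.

Answer: pink blue rain  fish

Derivation:
After 1 (k): row=0 col=0 char='p'
After 2 (j): row=1 col=0 char='_'
After 3 (gg): row=0 col=0 char='p'
After 4 (^): row=0 col=0 char='p'
After 5 (G): row=2 col=0 char='r'
After 6 (l): row=2 col=1 char='e'
After 7 (k): row=1 col=1 char='_'
After 8 (b): row=0 col=16 char='f'
After 9 (j): row=1 col=15 char='d'
After 10 (k): row=0 col=15 char='_'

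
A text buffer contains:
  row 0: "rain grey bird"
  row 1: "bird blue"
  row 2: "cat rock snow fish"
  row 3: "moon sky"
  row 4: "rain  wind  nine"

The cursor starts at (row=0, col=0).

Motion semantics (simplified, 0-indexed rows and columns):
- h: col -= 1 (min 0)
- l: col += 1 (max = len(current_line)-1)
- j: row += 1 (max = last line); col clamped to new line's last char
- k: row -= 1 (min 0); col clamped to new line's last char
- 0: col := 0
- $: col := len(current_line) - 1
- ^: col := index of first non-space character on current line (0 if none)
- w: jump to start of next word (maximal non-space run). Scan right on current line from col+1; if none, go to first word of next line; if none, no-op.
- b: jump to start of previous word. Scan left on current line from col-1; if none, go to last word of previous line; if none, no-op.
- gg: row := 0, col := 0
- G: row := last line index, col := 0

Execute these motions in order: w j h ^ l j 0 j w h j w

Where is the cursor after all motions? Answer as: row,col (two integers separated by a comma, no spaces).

After 1 (w): row=0 col=5 char='g'
After 2 (j): row=1 col=5 char='b'
After 3 (h): row=1 col=4 char='_'
After 4 (^): row=1 col=0 char='b'
After 5 (l): row=1 col=1 char='i'
After 6 (j): row=2 col=1 char='a'
After 7 (0): row=2 col=0 char='c'
After 8 (j): row=3 col=0 char='m'
After 9 (w): row=3 col=5 char='s'
After 10 (h): row=3 col=4 char='_'
After 11 (j): row=4 col=4 char='_'
After 12 (w): row=4 col=6 char='w'

Answer: 4,6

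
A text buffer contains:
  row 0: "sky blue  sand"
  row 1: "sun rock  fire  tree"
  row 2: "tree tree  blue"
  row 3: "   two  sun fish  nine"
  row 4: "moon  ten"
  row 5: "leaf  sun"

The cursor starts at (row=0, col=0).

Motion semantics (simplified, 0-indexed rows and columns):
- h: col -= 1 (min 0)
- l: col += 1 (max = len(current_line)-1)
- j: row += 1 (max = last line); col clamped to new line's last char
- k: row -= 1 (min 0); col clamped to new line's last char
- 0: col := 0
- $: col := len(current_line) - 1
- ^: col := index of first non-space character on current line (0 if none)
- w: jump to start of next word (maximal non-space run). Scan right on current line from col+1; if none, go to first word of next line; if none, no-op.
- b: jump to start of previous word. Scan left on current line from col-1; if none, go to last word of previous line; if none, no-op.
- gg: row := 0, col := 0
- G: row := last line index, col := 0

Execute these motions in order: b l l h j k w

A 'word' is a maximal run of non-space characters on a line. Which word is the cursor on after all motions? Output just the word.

Answer: blue

Derivation:
After 1 (b): row=0 col=0 char='s'
After 2 (l): row=0 col=1 char='k'
After 3 (l): row=0 col=2 char='y'
After 4 (h): row=0 col=1 char='k'
After 5 (j): row=1 col=1 char='u'
After 6 (k): row=0 col=1 char='k'
After 7 (w): row=0 col=4 char='b'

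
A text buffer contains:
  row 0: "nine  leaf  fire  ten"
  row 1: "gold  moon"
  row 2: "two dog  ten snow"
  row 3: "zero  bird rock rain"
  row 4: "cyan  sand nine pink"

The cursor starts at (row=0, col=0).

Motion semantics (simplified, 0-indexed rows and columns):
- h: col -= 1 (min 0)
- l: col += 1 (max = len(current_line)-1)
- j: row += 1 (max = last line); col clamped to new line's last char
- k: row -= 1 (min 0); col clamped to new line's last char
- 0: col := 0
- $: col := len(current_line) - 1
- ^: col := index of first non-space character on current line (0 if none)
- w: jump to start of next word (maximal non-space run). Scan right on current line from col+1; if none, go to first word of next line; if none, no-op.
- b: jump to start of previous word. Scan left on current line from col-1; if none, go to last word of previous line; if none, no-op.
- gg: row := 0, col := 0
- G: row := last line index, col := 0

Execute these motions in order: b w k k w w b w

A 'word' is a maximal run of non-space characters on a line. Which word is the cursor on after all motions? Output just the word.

After 1 (b): row=0 col=0 char='n'
After 2 (w): row=0 col=6 char='l'
After 3 (k): row=0 col=6 char='l'
After 4 (k): row=0 col=6 char='l'
After 5 (w): row=0 col=12 char='f'
After 6 (w): row=0 col=18 char='t'
After 7 (b): row=0 col=12 char='f'
After 8 (w): row=0 col=18 char='t'

Answer: ten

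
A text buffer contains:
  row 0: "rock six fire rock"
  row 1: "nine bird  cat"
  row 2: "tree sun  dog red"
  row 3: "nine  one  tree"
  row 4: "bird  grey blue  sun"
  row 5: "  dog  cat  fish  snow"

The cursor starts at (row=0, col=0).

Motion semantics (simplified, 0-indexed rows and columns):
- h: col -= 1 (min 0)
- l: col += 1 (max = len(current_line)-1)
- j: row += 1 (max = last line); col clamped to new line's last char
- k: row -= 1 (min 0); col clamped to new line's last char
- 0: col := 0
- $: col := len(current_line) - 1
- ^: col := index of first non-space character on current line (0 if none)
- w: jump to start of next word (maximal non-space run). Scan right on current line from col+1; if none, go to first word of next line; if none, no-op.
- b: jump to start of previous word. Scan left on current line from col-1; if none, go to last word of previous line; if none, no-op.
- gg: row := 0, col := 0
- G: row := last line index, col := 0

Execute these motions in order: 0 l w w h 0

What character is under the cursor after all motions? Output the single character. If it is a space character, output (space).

Answer: r

Derivation:
After 1 (0): row=0 col=0 char='r'
After 2 (l): row=0 col=1 char='o'
After 3 (w): row=0 col=5 char='s'
After 4 (w): row=0 col=9 char='f'
After 5 (h): row=0 col=8 char='_'
After 6 (0): row=0 col=0 char='r'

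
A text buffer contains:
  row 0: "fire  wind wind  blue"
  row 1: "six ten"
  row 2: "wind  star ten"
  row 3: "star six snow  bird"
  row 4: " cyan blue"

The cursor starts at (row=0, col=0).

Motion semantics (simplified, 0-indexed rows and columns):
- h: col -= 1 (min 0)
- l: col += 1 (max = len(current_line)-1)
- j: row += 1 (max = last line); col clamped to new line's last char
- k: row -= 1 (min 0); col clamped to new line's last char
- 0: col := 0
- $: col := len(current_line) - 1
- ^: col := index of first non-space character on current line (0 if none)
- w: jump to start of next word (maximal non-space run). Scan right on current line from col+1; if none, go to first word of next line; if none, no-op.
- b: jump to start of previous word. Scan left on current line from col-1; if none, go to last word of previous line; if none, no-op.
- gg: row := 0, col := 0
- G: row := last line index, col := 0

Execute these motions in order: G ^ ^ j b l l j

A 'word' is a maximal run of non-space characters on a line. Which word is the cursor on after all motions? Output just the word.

After 1 (G): row=4 col=0 char='_'
After 2 (^): row=4 col=1 char='c'
After 3 (^): row=4 col=1 char='c'
After 4 (j): row=4 col=1 char='c'
After 5 (b): row=3 col=15 char='b'
After 6 (l): row=3 col=16 char='i'
After 7 (l): row=3 col=17 char='r'
After 8 (j): row=4 col=9 char='e'

Answer: blue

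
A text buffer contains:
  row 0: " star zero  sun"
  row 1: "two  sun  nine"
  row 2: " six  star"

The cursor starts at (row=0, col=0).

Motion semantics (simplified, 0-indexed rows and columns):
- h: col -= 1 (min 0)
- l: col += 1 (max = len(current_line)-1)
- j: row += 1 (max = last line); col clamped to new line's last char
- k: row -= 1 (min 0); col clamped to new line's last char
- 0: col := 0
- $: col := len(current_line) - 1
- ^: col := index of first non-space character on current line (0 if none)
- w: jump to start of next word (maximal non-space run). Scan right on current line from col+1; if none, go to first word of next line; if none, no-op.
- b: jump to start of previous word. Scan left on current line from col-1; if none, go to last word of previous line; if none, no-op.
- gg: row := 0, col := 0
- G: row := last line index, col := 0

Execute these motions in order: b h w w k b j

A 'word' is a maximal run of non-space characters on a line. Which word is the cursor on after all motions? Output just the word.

After 1 (b): row=0 col=0 char='_'
After 2 (h): row=0 col=0 char='_'
After 3 (w): row=0 col=1 char='s'
After 4 (w): row=0 col=6 char='z'
After 5 (k): row=0 col=6 char='z'
After 6 (b): row=0 col=1 char='s'
After 7 (j): row=1 col=1 char='w'

Answer: two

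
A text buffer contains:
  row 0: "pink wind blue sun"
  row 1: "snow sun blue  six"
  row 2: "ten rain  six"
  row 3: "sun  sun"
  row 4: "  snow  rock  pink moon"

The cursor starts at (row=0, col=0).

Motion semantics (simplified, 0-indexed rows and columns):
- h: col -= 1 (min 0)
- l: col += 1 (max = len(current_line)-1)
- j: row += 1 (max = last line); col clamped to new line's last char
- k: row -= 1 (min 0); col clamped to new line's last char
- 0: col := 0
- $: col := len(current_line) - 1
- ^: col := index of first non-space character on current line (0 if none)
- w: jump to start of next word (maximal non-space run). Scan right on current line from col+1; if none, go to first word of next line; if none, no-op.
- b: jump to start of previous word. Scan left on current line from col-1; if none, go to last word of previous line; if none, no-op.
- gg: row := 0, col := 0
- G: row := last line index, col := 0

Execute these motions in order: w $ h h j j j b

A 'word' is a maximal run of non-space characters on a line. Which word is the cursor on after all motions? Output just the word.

Answer: sun

Derivation:
After 1 (w): row=0 col=5 char='w'
After 2 ($): row=0 col=17 char='n'
After 3 (h): row=0 col=16 char='u'
After 4 (h): row=0 col=15 char='s'
After 5 (j): row=1 col=15 char='s'
After 6 (j): row=2 col=12 char='x'
After 7 (j): row=3 col=7 char='n'
After 8 (b): row=3 col=5 char='s'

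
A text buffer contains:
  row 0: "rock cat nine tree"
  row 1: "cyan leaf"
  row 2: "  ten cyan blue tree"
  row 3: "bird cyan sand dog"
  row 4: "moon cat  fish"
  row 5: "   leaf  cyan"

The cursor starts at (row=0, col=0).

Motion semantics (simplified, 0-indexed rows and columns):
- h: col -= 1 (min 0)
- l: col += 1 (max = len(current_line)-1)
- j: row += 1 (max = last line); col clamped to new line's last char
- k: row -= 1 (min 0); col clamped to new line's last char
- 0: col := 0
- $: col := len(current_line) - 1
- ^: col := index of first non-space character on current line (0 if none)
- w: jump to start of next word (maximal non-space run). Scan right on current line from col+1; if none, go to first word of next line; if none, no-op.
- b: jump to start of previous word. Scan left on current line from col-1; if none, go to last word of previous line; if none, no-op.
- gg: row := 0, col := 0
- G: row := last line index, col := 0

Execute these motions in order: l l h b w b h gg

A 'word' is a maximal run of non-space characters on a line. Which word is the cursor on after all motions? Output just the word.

Answer: rock

Derivation:
After 1 (l): row=0 col=1 char='o'
After 2 (l): row=0 col=2 char='c'
After 3 (h): row=0 col=1 char='o'
After 4 (b): row=0 col=0 char='r'
After 5 (w): row=0 col=5 char='c'
After 6 (b): row=0 col=0 char='r'
After 7 (h): row=0 col=0 char='r'
After 8 (gg): row=0 col=0 char='r'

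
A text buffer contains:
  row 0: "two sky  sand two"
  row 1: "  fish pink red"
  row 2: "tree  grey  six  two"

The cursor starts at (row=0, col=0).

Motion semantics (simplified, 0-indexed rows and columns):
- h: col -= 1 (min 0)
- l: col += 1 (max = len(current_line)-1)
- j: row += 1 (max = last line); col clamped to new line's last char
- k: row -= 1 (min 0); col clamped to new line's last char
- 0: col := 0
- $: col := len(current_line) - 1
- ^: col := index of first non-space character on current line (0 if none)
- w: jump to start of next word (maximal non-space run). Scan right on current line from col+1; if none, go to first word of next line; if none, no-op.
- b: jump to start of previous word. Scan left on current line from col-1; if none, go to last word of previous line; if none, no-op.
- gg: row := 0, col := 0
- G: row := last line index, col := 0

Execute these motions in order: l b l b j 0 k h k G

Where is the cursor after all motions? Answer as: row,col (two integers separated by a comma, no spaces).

Answer: 2,0

Derivation:
After 1 (l): row=0 col=1 char='w'
After 2 (b): row=0 col=0 char='t'
After 3 (l): row=0 col=1 char='w'
After 4 (b): row=0 col=0 char='t'
After 5 (j): row=1 col=0 char='_'
After 6 (0): row=1 col=0 char='_'
After 7 (k): row=0 col=0 char='t'
After 8 (h): row=0 col=0 char='t'
After 9 (k): row=0 col=0 char='t'
After 10 (G): row=2 col=0 char='t'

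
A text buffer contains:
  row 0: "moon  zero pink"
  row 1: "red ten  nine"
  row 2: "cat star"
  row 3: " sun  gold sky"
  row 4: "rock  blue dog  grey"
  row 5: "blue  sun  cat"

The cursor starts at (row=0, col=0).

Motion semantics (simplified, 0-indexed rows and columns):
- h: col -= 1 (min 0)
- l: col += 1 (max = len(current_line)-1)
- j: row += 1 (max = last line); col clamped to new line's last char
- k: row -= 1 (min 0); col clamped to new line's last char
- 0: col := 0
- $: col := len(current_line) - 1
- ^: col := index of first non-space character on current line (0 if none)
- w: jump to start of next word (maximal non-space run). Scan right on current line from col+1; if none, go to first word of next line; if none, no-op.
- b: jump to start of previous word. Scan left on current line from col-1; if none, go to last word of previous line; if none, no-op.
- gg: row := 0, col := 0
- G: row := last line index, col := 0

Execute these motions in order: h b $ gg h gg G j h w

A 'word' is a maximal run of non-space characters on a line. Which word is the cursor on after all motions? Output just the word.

Answer: sun

Derivation:
After 1 (h): row=0 col=0 char='m'
After 2 (b): row=0 col=0 char='m'
After 3 ($): row=0 col=14 char='k'
After 4 (gg): row=0 col=0 char='m'
After 5 (h): row=0 col=0 char='m'
After 6 (gg): row=0 col=0 char='m'
After 7 (G): row=5 col=0 char='b'
After 8 (j): row=5 col=0 char='b'
After 9 (h): row=5 col=0 char='b'
After 10 (w): row=5 col=6 char='s'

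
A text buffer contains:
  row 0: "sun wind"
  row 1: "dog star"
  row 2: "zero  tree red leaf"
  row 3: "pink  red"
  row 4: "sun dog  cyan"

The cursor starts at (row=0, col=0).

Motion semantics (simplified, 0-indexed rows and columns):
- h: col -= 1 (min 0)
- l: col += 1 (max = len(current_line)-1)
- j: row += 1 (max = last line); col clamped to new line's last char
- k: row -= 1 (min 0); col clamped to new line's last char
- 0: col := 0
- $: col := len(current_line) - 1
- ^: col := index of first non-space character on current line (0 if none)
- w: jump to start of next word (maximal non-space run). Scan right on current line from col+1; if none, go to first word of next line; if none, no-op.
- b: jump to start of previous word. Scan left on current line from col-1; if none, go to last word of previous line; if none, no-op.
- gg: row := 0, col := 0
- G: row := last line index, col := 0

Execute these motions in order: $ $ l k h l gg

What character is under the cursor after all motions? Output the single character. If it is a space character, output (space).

After 1 ($): row=0 col=7 char='d'
After 2 ($): row=0 col=7 char='d'
After 3 (l): row=0 col=7 char='d'
After 4 (k): row=0 col=7 char='d'
After 5 (h): row=0 col=6 char='n'
After 6 (l): row=0 col=7 char='d'
After 7 (gg): row=0 col=0 char='s'

Answer: s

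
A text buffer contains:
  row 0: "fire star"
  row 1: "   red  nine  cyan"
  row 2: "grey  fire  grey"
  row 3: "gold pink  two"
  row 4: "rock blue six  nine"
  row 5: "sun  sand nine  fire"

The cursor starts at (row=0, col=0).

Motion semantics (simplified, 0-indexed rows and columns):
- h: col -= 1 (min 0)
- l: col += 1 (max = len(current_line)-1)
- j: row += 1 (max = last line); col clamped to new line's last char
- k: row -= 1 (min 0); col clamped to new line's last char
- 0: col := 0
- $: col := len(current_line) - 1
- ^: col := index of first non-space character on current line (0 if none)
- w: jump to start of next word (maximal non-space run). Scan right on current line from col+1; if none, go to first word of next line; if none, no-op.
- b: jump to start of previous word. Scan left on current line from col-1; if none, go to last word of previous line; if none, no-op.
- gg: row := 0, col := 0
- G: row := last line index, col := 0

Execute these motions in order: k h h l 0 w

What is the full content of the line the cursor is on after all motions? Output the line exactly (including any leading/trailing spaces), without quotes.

After 1 (k): row=0 col=0 char='f'
After 2 (h): row=0 col=0 char='f'
After 3 (h): row=0 col=0 char='f'
After 4 (l): row=0 col=1 char='i'
After 5 (0): row=0 col=0 char='f'
After 6 (w): row=0 col=5 char='s'

Answer: fire star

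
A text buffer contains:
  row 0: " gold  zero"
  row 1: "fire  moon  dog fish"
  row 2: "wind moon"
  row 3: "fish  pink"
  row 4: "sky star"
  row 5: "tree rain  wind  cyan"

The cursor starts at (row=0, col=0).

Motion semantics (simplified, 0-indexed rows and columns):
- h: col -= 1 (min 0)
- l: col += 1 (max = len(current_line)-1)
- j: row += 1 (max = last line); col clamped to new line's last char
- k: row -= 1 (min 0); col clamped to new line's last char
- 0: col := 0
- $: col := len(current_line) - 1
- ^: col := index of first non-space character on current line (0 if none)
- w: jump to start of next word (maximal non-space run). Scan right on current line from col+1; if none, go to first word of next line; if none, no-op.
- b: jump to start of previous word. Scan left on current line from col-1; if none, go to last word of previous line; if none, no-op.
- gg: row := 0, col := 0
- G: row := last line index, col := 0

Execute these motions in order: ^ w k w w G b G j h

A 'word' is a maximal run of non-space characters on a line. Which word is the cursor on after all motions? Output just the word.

Answer: tree

Derivation:
After 1 (^): row=0 col=1 char='g'
After 2 (w): row=0 col=7 char='z'
After 3 (k): row=0 col=7 char='z'
After 4 (w): row=1 col=0 char='f'
After 5 (w): row=1 col=6 char='m'
After 6 (G): row=5 col=0 char='t'
After 7 (b): row=4 col=4 char='s'
After 8 (G): row=5 col=0 char='t'
After 9 (j): row=5 col=0 char='t'
After 10 (h): row=5 col=0 char='t'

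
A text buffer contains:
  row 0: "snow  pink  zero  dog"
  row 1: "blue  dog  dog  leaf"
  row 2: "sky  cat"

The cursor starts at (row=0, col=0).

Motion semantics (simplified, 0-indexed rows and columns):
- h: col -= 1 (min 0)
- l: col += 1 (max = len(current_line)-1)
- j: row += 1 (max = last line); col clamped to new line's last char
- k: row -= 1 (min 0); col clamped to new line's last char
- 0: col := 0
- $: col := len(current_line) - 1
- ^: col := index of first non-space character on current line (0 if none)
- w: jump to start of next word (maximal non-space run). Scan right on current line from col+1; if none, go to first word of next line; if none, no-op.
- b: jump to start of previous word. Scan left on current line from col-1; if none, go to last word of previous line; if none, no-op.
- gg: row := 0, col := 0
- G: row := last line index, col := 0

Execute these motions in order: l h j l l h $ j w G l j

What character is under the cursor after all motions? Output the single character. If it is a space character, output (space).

After 1 (l): row=0 col=1 char='n'
After 2 (h): row=0 col=0 char='s'
After 3 (j): row=1 col=0 char='b'
After 4 (l): row=1 col=1 char='l'
After 5 (l): row=1 col=2 char='u'
After 6 (h): row=1 col=1 char='l'
After 7 ($): row=1 col=19 char='f'
After 8 (j): row=2 col=7 char='t'
After 9 (w): row=2 col=7 char='t'
After 10 (G): row=2 col=0 char='s'
After 11 (l): row=2 col=1 char='k'
After 12 (j): row=2 col=1 char='k'

Answer: k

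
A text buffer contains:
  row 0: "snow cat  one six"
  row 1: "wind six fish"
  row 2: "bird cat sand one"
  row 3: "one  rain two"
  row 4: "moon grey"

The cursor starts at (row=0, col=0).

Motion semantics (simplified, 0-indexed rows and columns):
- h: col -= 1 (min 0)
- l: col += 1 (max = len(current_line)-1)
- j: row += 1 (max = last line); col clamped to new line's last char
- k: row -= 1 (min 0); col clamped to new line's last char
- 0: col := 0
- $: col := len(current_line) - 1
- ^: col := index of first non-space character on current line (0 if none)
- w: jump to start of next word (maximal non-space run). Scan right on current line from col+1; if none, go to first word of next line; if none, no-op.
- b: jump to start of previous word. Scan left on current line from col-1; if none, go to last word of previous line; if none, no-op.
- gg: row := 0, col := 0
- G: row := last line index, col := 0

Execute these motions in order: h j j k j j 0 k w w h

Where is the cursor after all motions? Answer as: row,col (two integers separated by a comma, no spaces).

After 1 (h): row=0 col=0 char='s'
After 2 (j): row=1 col=0 char='w'
After 3 (j): row=2 col=0 char='b'
After 4 (k): row=1 col=0 char='w'
After 5 (j): row=2 col=0 char='b'
After 6 (j): row=3 col=0 char='o'
After 7 (0): row=3 col=0 char='o'
After 8 (k): row=2 col=0 char='b'
After 9 (w): row=2 col=5 char='c'
After 10 (w): row=2 col=9 char='s'
After 11 (h): row=2 col=8 char='_'

Answer: 2,8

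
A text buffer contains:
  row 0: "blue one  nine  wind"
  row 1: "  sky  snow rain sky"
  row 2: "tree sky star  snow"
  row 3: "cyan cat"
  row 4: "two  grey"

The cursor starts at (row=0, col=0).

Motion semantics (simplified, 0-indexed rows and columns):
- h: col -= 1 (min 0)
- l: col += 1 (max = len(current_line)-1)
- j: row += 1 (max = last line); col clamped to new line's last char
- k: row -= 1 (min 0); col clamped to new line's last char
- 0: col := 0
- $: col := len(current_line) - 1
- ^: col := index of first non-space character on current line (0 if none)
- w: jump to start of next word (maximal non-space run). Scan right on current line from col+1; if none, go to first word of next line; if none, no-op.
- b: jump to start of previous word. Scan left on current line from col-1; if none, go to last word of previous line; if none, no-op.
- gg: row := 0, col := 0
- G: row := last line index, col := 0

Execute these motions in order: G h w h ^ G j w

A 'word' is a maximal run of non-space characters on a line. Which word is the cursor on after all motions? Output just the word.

After 1 (G): row=4 col=0 char='t'
After 2 (h): row=4 col=0 char='t'
After 3 (w): row=4 col=5 char='g'
After 4 (h): row=4 col=4 char='_'
After 5 (^): row=4 col=0 char='t'
After 6 (G): row=4 col=0 char='t'
After 7 (j): row=4 col=0 char='t'
After 8 (w): row=4 col=5 char='g'

Answer: grey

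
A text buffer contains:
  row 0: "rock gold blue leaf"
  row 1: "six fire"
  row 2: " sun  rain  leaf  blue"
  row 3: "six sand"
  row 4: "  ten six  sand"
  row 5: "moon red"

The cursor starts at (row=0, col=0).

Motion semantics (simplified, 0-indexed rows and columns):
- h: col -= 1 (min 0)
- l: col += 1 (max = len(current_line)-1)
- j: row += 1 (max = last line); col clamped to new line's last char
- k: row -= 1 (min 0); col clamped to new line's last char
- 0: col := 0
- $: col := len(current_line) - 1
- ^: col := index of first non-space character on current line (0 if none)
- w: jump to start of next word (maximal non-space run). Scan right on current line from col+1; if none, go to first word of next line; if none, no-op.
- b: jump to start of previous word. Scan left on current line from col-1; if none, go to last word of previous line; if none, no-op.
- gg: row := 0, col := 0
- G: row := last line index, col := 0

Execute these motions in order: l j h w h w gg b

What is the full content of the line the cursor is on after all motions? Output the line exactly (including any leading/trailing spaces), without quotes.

Answer: rock gold blue leaf

Derivation:
After 1 (l): row=0 col=1 char='o'
After 2 (j): row=1 col=1 char='i'
After 3 (h): row=1 col=0 char='s'
After 4 (w): row=1 col=4 char='f'
After 5 (h): row=1 col=3 char='_'
After 6 (w): row=1 col=4 char='f'
After 7 (gg): row=0 col=0 char='r'
After 8 (b): row=0 col=0 char='r'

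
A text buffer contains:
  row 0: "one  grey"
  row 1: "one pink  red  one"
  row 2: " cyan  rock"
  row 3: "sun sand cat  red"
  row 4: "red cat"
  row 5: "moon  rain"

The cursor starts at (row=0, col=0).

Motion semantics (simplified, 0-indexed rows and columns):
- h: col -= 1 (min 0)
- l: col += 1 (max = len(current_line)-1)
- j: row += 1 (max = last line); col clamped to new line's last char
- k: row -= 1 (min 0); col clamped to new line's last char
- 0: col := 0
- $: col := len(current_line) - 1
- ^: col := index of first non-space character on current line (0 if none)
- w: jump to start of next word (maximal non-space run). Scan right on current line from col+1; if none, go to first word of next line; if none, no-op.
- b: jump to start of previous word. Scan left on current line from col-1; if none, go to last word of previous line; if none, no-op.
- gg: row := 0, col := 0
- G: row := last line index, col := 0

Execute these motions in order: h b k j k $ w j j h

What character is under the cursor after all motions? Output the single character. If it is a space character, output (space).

After 1 (h): row=0 col=0 char='o'
After 2 (b): row=0 col=0 char='o'
After 3 (k): row=0 col=0 char='o'
After 4 (j): row=1 col=0 char='o'
After 5 (k): row=0 col=0 char='o'
After 6 ($): row=0 col=8 char='y'
After 7 (w): row=1 col=0 char='o'
After 8 (j): row=2 col=0 char='_'
After 9 (j): row=3 col=0 char='s'
After 10 (h): row=3 col=0 char='s'

Answer: s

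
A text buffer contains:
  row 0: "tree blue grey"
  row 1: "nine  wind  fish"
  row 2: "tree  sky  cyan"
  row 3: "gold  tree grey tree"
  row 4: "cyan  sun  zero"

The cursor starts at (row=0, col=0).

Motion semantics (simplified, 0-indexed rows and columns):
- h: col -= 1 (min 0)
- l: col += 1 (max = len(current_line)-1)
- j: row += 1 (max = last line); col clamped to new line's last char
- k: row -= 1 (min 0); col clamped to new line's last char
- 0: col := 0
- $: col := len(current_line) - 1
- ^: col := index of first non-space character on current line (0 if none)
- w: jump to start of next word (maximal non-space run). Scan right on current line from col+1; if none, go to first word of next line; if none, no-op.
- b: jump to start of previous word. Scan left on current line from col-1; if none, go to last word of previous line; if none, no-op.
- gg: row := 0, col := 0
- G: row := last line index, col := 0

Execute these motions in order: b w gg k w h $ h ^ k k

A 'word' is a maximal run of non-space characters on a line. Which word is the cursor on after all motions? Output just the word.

Answer: tree

Derivation:
After 1 (b): row=0 col=0 char='t'
After 2 (w): row=0 col=5 char='b'
After 3 (gg): row=0 col=0 char='t'
After 4 (k): row=0 col=0 char='t'
After 5 (w): row=0 col=5 char='b'
After 6 (h): row=0 col=4 char='_'
After 7 ($): row=0 col=13 char='y'
After 8 (h): row=0 col=12 char='e'
After 9 (^): row=0 col=0 char='t'
After 10 (k): row=0 col=0 char='t'
After 11 (k): row=0 col=0 char='t'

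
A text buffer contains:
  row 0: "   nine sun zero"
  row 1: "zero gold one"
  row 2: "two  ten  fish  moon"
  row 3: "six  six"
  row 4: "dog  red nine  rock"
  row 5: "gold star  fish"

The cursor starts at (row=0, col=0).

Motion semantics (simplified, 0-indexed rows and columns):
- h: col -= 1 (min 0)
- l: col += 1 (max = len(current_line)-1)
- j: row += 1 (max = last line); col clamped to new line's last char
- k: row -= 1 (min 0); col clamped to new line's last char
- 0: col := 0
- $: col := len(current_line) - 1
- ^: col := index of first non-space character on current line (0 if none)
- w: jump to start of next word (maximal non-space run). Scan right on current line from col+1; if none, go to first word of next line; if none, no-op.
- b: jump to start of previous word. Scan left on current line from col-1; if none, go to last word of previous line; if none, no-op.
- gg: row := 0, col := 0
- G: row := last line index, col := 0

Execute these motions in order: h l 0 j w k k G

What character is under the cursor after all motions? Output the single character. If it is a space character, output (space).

After 1 (h): row=0 col=0 char='_'
After 2 (l): row=0 col=1 char='_'
After 3 (0): row=0 col=0 char='_'
After 4 (j): row=1 col=0 char='z'
After 5 (w): row=1 col=5 char='g'
After 6 (k): row=0 col=5 char='n'
After 7 (k): row=0 col=5 char='n'
After 8 (G): row=5 col=0 char='g'

Answer: g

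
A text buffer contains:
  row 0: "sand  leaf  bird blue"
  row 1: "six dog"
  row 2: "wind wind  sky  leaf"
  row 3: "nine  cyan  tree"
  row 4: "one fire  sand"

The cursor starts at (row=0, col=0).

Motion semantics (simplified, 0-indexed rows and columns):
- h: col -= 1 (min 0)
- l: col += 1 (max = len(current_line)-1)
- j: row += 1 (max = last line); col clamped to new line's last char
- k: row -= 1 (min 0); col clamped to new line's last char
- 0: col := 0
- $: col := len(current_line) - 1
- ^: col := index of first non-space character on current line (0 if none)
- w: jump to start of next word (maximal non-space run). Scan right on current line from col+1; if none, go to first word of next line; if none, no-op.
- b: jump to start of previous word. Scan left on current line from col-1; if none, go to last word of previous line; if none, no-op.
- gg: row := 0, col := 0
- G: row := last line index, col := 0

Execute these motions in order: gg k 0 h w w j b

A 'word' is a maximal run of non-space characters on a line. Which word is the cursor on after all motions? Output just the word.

Answer: dog

Derivation:
After 1 (gg): row=0 col=0 char='s'
After 2 (k): row=0 col=0 char='s'
After 3 (0): row=0 col=0 char='s'
After 4 (h): row=0 col=0 char='s'
After 5 (w): row=0 col=6 char='l'
After 6 (w): row=0 col=12 char='b'
After 7 (j): row=1 col=6 char='g'
After 8 (b): row=1 col=4 char='d'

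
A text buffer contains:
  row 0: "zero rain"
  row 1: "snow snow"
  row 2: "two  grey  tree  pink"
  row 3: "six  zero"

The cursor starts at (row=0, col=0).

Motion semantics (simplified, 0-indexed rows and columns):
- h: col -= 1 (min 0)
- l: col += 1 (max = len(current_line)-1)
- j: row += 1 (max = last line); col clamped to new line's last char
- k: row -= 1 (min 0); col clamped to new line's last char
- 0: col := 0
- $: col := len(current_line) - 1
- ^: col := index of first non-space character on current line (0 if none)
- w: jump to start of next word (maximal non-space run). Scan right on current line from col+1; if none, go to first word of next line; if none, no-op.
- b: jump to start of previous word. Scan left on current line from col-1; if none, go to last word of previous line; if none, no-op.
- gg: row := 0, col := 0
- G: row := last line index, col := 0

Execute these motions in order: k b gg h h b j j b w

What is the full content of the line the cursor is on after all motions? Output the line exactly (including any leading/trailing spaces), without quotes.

Answer: two  grey  tree  pink

Derivation:
After 1 (k): row=0 col=0 char='z'
After 2 (b): row=0 col=0 char='z'
After 3 (gg): row=0 col=0 char='z'
After 4 (h): row=0 col=0 char='z'
After 5 (h): row=0 col=0 char='z'
After 6 (b): row=0 col=0 char='z'
After 7 (j): row=1 col=0 char='s'
After 8 (j): row=2 col=0 char='t'
After 9 (b): row=1 col=5 char='s'
After 10 (w): row=2 col=0 char='t'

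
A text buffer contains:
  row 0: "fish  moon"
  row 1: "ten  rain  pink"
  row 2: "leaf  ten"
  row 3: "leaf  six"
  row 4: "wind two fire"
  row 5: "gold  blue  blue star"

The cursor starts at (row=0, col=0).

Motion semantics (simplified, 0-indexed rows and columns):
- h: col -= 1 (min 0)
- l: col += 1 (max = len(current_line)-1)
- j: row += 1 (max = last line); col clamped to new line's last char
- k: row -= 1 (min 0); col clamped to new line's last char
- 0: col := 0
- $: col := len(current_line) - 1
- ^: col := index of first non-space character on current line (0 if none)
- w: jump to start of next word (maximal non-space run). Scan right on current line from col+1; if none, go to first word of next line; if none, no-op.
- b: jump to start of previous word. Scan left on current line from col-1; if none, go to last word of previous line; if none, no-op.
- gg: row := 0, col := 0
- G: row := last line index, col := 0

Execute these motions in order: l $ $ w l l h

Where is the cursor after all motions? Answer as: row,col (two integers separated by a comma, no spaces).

After 1 (l): row=0 col=1 char='i'
After 2 ($): row=0 col=9 char='n'
After 3 ($): row=0 col=9 char='n'
After 4 (w): row=1 col=0 char='t'
After 5 (l): row=1 col=1 char='e'
After 6 (l): row=1 col=2 char='n'
After 7 (h): row=1 col=1 char='e'

Answer: 1,1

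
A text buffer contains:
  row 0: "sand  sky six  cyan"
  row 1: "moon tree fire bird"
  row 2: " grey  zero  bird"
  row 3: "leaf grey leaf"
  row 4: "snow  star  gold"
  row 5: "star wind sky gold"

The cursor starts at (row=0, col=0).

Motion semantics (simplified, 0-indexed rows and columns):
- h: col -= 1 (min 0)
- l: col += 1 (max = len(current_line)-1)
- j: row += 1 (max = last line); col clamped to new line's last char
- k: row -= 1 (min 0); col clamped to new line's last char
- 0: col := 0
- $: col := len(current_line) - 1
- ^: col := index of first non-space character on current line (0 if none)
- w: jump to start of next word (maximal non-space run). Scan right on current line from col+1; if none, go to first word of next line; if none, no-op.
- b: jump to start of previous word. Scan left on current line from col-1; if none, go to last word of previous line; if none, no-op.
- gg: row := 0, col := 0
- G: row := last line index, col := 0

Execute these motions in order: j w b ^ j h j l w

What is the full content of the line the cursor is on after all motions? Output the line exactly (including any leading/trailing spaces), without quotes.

After 1 (j): row=1 col=0 char='m'
After 2 (w): row=1 col=5 char='t'
After 3 (b): row=1 col=0 char='m'
After 4 (^): row=1 col=0 char='m'
After 5 (j): row=2 col=0 char='_'
After 6 (h): row=2 col=0 char='_'
After 7 (j): row=3 col=0 char='l'
After 8 (l): row=3 col=1 char='e'
After 9 (w): row=3 col=5 char='g'

Answer: leaf grey leaf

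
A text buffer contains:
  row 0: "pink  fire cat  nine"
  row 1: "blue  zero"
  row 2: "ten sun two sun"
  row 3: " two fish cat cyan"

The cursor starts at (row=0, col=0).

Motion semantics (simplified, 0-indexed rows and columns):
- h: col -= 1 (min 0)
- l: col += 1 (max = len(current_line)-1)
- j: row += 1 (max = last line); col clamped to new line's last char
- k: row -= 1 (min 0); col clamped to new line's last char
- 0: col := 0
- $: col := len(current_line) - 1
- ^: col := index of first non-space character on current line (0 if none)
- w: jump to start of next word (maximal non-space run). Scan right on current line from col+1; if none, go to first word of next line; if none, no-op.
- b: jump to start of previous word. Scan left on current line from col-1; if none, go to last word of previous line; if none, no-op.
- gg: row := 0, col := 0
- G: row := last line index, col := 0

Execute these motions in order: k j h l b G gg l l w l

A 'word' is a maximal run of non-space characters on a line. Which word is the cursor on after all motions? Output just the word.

After 1 (k): row=0 col=0 char='p'
After 2 (j): row=1 col=0 char='b'
After 3 (h): row=1 col=0 char='b'
After 4 (l): row=1 col=1 char='l'
After 5 (b): row=1 col=0 char='b'
After 6 (G): row=3 col=0 char='_'
After 7 (gg): row=0 col=0 char='p'
After 8 (l): row=0 col=1 char='i'
After 9 (l): row=0 col=2 char='n'
After 10 (w): row=0 col=6 char='f'
After 11 (l): row=0 col=7 char='i'

Answer: fire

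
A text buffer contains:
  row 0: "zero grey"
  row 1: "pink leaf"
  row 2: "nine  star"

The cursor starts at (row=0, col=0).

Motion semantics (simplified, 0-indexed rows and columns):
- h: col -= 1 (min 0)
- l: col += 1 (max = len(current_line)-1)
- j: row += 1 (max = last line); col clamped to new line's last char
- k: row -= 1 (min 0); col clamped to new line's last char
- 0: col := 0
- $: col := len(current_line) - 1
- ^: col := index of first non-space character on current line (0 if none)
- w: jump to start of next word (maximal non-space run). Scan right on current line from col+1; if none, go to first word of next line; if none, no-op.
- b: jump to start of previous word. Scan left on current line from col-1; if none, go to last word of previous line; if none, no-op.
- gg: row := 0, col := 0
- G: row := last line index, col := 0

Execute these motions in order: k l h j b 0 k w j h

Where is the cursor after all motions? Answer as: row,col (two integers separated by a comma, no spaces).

Answer: 1,4

Derivation:
After 1 (k): row=0 col=0 char='z'
After 2 (l): row=0 col=1 char='e'
After 3 (h): row=0 col=0 char='z'
After 4 (j): row=1 col=0 char='p'
After 5 (b): row=0 col=5 char='g'
After 6 (0): row=0 col=0 char='z'
After 7 (k): row=0 col=0 char='z'
After 8 (w): row=0 col=5 char='g'
After 9 (j): row=1 col=5 char='l'
After 10 (h): row=1 col=4 char='_'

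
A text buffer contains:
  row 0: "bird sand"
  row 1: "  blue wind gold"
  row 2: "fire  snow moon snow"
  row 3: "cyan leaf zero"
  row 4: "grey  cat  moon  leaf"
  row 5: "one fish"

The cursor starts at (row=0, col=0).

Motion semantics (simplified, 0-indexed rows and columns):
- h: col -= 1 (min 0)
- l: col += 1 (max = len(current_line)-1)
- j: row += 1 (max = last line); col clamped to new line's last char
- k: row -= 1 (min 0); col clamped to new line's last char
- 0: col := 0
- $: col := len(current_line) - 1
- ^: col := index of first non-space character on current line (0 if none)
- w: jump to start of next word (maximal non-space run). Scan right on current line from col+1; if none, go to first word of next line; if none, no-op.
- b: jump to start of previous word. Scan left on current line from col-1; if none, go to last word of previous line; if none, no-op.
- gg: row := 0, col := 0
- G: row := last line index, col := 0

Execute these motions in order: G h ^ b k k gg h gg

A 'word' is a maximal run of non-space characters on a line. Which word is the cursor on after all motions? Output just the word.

After 1 (G): row=5 col=0 char='o'
After 2 (h): row=5 col=0 char='o'
After 3 (^): row=5 col=0 char='o'
After 4 (b): row=4 col=17 char='l'
After 5 (k): row=3 col=13 char='o'
After 6 (k): row=2 col=13 char='o'
After 7 (gg): row=0 col=0 char='b'
After 8 (h): row=0 col=0 char='b'
After 9 (gg): row=0 col=0 char='b'

Answer: bird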